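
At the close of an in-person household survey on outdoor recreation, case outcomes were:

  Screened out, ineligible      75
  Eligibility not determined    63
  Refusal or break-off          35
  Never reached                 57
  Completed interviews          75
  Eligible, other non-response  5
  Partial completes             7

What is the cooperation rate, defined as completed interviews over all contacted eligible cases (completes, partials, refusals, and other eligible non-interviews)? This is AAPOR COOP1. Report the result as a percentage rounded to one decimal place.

61.5%

Num = 75
Base = 75 + 7 + 35 + 5 = 122
COOP1 = 75 / 122 = 0.6148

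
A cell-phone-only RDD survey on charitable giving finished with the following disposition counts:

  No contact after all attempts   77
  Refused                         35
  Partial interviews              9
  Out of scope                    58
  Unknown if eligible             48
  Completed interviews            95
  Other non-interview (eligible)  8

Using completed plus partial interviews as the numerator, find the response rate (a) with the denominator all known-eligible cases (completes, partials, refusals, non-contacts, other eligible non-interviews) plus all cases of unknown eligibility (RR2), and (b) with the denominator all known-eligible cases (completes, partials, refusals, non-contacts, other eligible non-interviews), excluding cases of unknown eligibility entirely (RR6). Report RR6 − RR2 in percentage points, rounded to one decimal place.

Top: 95 + 9 = 104
Denom: 95 + 9 + 35 + 77 + 8 + 48 = 272
RR2 = 104 / 272 = 0.3824
Denom: 95 + 9 + 35 + 77 + 8 = 224
RR6 = 104 / 224 = 0.4643
Difference = 46.43 − 38.24 = 8.19 percentage points

8.2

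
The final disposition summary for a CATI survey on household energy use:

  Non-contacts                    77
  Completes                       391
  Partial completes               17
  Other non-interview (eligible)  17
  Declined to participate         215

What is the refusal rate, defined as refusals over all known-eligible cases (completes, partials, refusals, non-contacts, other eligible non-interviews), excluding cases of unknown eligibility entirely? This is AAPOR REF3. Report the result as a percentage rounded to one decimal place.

30.0%

Top → 215
Denominator → 391 + 17 + 215 + 77 + 17 = 717
REF3 = 215 / 717 = 0.2999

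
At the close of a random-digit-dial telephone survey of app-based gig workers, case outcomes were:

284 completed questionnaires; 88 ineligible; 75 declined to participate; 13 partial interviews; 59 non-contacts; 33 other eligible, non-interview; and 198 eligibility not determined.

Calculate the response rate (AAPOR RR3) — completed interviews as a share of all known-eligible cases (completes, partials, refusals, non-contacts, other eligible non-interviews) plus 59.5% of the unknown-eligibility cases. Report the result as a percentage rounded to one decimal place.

Numerator → 284
Eligible (known) → 284 + 13 + 75 + 59 + 33 = 464
e × U → 0.5950 × 198 = 117.81
Base → 464 + 117.81 = 581.81
RR3 = 284 / 581.81 = 0.4881

48.8%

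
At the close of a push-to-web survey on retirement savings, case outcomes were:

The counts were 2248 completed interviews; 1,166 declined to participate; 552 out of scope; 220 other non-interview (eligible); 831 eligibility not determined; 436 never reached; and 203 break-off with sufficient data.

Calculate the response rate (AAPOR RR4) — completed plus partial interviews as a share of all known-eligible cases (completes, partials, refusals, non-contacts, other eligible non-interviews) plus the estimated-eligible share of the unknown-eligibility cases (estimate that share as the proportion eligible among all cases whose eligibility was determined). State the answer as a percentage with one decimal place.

48.9%

Numerator: 2248 + 203 = 2451
Eligible (known): 2248 + 203 + 1166 + 436 + 220 = 4273
e = 4273 / (4273 + 552) = 4273 / 4825 = 0.8856
Eligible share of unknowns: 0.8856 × 831 = 735.93
Denom: 4273 + 735.93 = 5008.93
RR4 = 2451 / 5008.93 = 0.4893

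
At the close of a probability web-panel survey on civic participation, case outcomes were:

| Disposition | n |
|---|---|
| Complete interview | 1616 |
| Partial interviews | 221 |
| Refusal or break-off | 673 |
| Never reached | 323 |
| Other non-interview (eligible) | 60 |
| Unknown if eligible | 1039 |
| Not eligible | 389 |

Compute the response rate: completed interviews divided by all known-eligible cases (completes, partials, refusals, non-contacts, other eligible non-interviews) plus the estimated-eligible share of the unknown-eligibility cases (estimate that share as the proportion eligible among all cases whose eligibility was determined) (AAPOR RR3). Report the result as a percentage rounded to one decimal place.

Top = 1616
Known eligible = 1616 + 221 + 673 + 323 + 60 = 2893
e = 2893 / (2893 + 389) = 2893 / 3282 = 0.8815
Estimated eligible among unknowns = 0.8815 × 1039 = 915.88
Base = 2893 + 915.88 = 3808.88
RR3 = 1616 / 3808.88 = 0.4243

42.4%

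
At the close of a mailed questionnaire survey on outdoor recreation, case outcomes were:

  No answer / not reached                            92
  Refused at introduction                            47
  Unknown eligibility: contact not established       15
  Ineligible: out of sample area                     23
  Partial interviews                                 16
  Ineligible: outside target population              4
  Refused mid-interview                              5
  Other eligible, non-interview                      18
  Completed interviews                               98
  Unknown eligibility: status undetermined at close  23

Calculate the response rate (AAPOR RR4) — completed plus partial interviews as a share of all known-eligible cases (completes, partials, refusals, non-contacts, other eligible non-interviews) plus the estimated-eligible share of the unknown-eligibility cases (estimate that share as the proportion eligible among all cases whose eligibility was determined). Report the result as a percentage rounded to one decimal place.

36.7%

Refusals = 47 + 5 = 52
Unknown if eligible = 15 + 23 = 38
Out of scope = 4 + 23 = 27
Top → 98 + 16 = 114
Known eligible → 98 + 16 + 52 + 92 + 18 = 276
e = 276 / (276 + 27) = 276 / 303 = 0.9109
e × U → 0.9109 × 38 = 34.61
Denom → 276 + 34.61 = 310.61
RR4 = 114 / 310.61 = 0.3670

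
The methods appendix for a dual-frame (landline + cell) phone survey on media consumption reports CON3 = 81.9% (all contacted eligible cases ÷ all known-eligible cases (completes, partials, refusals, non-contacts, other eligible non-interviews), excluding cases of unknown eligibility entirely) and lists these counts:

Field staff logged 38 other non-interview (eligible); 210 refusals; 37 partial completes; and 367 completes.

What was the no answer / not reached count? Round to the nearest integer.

144

Top: 367 + 37 + 210 + 38 = 652
CON3 = 652 / D = 0.819
D = 652 / 0.819 = 796.1
Other denominator terms total 652
no answer / not reached = 796.1 − 652 ≈ 144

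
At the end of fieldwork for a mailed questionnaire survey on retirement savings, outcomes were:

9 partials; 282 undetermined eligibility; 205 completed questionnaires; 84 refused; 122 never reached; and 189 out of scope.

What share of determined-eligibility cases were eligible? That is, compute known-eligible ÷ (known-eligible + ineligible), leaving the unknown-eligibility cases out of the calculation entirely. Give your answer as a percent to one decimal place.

Known eligible = 205 + 9 + 84 + 122 = 420
e = 420 / (420 + 189) = 420 / 609 = 0.6897

69.0%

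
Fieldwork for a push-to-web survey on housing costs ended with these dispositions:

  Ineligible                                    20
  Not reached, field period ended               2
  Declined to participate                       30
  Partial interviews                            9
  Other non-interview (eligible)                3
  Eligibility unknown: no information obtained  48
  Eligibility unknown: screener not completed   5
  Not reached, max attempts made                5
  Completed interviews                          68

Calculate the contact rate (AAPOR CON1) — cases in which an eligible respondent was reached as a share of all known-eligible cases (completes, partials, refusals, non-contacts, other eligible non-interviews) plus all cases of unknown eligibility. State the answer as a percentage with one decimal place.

64.7%

No contact after all attempts = 2 + 5 = 7
Undetermined eligibility = 5 + 48 = 53
Numerator: 68 + 9 + 30 + 3 = 110
Denom: 68 + 9 + 30 + 7 + 3 + 53 = 170
CON1 = 110 / 170 = 0.6471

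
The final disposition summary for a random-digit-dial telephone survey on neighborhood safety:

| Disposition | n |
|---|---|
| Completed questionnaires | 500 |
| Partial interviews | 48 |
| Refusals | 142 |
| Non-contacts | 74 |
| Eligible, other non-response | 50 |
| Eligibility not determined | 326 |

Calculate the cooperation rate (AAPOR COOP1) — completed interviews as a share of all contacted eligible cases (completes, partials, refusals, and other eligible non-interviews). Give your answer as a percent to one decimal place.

Numerator → 500
Denom → 500 + 48 + 142 + 50 = 740
COOP1 = 500 / 740 = 0.6757

67.6%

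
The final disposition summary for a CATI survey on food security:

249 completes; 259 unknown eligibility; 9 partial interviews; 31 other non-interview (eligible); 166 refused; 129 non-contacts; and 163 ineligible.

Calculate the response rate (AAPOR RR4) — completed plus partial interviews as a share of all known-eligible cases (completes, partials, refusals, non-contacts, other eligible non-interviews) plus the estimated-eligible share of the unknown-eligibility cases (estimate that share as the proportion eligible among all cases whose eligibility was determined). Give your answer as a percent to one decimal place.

32.8%

Num → 249 + 9 = 258
Determined eligible → 249 + 9 + 166 + 129 + 31 = 584
e = 584 / (584 + 163) = 584 / 747 = 0.7818
Estimated eligible among unknowns → 0.7818 × 259 = 202.49
Denominator → 584 + 202.49 = 786.49
RR4 = 258 / 786.49 = 0.3280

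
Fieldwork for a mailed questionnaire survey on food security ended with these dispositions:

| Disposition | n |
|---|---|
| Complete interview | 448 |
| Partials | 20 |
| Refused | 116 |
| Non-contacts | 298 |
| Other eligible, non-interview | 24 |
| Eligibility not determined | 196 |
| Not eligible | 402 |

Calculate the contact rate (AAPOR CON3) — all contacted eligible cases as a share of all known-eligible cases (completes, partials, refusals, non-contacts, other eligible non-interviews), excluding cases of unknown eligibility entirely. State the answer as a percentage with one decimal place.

67.1%

Num = 448 + 20 + 116 + 24 = 608
Denom = 448 + 20 + 116 + 298 + 24 = 906
CON3 = 608 / 906 = 0.6711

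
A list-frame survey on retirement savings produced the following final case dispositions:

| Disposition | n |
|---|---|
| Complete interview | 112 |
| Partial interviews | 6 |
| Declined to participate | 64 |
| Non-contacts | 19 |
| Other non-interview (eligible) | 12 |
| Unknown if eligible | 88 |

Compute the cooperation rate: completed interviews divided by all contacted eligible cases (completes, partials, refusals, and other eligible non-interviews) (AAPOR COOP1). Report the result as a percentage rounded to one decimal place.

57.7%

Num = 112
Base = 112 + 6 + 64 + 12 = 194
COOP1 = 112 / 194 = 0.5773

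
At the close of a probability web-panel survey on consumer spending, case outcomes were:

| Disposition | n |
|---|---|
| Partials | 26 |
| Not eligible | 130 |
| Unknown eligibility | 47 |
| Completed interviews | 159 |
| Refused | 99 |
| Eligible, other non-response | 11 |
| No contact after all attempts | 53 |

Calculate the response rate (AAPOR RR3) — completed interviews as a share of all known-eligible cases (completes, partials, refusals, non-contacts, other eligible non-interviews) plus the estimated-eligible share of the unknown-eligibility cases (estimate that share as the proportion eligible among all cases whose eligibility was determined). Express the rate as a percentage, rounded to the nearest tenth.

Top → 159
Known eligible → 159 + 26 + 99 + 53 + 11 = 348
e = 348 / (348 + 130) = 348 / 478 = 0.7280
Estimated eligible among unknowns → 0.7280 × 47 = 34.22
Base → 348 + 34.22 = 382.22
RR3 = 159 / 382.22 = 0.4160

41.6%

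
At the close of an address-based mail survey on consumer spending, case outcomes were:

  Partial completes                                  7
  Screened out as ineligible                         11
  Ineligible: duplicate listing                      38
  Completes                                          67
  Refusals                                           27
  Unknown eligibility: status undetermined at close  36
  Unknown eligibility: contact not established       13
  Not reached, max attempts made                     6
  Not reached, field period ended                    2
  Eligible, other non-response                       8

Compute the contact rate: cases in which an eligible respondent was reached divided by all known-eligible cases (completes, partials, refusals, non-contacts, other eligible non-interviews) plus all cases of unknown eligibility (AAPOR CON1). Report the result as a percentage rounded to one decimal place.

No contact after all attempts = 2 + 6 = 8
Unknown if eligible = 13 + 36 = 49
Screened out, ineligible = 11 + 38 = 49
Top = 67 + 7 + 27 + 8 = 109
Base = 67 + 7 + 27 + 8 + 8 + 49 = 166
CON1 = 109 / 166 = 0.6566

65.7%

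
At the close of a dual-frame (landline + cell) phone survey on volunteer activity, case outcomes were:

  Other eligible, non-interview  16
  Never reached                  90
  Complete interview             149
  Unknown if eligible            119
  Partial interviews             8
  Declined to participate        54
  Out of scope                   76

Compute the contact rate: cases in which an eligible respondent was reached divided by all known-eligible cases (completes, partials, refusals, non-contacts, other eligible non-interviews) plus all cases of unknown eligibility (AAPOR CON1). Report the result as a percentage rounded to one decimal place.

Top → 149 + 8 + 54 + 16 = 227
Base → 149 + 8 + 54 + 90 + 16 + 119 = 436
CON1 = 227 / 436 = 0.5206

52.1%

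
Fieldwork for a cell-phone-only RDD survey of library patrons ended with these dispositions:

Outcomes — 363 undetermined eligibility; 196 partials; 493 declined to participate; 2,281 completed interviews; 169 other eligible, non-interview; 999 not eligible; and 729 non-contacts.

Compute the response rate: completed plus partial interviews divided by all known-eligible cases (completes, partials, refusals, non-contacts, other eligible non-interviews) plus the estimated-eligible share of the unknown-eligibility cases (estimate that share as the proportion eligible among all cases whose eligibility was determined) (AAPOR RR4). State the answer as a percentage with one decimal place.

Top → 2281 + 196 = 2477
Eligible (known) → 2281 + 196 + 493 + 729 + 169 = 3868
e = 3868 / (3868 + 999) = 3868 / 4867 = 0.7947
Estimated eligible among unknowns → 0.7947 × 363 = 288.48
Denom → 3868 + 288.48 = 4156.48
RR4 = 2477 / 4156.48 = 0.5959

59.6%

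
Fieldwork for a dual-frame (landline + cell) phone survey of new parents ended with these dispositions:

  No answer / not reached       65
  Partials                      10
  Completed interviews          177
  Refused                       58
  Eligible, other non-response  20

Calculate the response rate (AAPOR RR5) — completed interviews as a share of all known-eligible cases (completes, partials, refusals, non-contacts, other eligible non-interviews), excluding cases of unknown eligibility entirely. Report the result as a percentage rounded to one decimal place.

53.6%

Num → 177
Base → 177 + 10 + 58 + 65 + 20 = 330
RR5 = 177 / 330 = 0.5364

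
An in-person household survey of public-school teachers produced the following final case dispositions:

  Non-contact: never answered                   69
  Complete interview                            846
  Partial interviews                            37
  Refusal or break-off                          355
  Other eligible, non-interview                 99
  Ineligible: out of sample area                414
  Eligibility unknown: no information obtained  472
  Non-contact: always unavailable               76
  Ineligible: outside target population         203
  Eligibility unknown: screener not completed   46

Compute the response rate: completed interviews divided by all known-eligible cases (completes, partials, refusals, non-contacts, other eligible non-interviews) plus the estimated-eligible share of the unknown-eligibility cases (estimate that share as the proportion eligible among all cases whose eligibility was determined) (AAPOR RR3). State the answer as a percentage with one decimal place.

45.8%

No answer / not reached = 69 + 76 = 145
Undetermined eligibility = 46 + 472 = 518
Not eligible = 203 + 414 = 617
Numerator → 846
Known eligible → 846 + 37 + 355 + 145 + 99 = 1482
e = 1482 / (1482 + 617) = 1482 / 2099 = 0.7061
Estimated eligible among unknowns → 0.7061 × 518 = 365.76
Base → 1482 + 365.76 = 1847.76
RR3 = 846 / 1847.76 = 0.4579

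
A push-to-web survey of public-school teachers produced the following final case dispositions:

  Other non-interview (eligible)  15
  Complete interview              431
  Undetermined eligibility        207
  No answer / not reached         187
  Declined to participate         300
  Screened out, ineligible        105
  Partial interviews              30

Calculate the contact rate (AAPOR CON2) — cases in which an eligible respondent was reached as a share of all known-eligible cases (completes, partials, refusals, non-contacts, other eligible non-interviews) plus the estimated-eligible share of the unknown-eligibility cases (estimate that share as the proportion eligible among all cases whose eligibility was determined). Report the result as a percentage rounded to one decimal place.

Numerator → 431 + 30 + 300 + 15 = 776
Eligible (known) → 431 + 30 + 300 + 187 + 15 = 963
e = 963 / (963 + 105) = 963 / 1068 = 0.9017
e × U → 0.9017 × 207 = 186.65
Denominator → 963 + 186.65 = 1149.65
CON2 = 776 / 1149.65 = 0.6750

67.5%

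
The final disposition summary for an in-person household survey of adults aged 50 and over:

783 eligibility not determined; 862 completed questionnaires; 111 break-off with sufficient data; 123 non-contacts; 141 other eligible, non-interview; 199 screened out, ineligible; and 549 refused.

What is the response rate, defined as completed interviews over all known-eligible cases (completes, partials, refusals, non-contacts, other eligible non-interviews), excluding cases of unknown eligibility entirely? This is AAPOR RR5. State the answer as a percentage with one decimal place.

48.3%

Num: 862
Denominator: 862 + 111 + 549 + 123 + 141 = 1786
RR5 = 862 / 1786 = 0.4826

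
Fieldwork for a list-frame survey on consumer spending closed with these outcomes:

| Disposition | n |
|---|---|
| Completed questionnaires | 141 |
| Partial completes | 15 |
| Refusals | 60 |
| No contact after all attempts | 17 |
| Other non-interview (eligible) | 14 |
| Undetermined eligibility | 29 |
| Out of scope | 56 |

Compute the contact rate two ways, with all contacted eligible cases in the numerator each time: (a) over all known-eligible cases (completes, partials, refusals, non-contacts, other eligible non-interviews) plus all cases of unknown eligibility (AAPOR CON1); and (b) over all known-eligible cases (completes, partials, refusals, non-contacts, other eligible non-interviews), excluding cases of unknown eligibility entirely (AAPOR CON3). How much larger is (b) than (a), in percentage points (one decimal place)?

9.8

Top → 141 + 15 + 60 + 14 = 230
Denom → 141 + 15 + 60 + 17 + 14 + 29 = 276
CON1 = 230 / 276 = 0.8333
Denom → 141 + 15 + 60 + 17 + 14 = 247
CON3 = 230 / 247 = 0.9312
Difference = 93.12 − 83.33 = 9.79 percentage points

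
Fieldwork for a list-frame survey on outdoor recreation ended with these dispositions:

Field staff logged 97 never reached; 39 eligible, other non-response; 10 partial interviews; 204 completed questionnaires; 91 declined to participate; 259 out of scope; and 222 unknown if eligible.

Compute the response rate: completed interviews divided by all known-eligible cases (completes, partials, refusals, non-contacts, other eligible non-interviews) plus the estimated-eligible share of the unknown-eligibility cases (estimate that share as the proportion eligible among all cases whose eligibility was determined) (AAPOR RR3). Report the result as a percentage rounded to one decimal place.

Numerator = 204
Eligible (known) = 204 + 10 + 91 + 97 + 39 = 441
e = 441 / (441 + 259) = 441 / 700 = 0.6300
e × U = 0.6300 × 222 = 139.86
Denominator = 441 + 139.86 = 580.86
RR3 = 204 / 580.86 = 0.3512

35.1%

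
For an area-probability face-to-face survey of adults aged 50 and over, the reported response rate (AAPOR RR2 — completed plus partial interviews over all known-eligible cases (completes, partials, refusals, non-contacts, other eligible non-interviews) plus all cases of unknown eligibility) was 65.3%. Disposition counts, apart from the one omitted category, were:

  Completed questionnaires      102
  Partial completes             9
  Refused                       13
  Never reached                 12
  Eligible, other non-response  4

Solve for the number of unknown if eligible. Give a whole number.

Top → 102 + 9 = 111
RR2 = 111 / D = 0.653
D = 111 / 0.653 = 170.0
Other denominator terms total 140
unknown if eligible = 170.0 − 140 ≈ 30

30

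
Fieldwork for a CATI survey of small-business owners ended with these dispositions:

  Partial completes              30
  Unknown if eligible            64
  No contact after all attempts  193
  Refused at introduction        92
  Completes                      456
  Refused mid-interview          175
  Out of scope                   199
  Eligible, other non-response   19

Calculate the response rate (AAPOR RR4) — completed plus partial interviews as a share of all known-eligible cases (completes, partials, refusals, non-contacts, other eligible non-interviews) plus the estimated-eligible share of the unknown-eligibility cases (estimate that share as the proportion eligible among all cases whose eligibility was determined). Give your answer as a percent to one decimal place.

Refusals = 92 + 175 = 267
Top = 456 + 30 = 486
Eligible (known) = 456 + 30 + 267 + 193 + 19 = 965
e = 965 / (965 + 199) = 965 / 1164 = 0.8290
e × U = 0.8290 × 64 = 53.06
Denominator = 965 + 53.06 = 1018.06
RR4 = 486 / 1018.06 = 0.4774

47.7%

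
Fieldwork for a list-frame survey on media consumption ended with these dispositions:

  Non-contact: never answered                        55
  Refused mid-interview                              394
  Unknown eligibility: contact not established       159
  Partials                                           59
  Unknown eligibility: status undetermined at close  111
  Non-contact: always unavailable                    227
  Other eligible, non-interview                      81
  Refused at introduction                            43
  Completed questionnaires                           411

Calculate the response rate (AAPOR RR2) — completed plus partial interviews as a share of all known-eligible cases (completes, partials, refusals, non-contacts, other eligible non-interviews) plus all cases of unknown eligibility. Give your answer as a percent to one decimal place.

30.5%

Declined to participate = 43 + 394 = 437
Non-contacts = 55 + 227 = 282
Eligibility not determined = 159 + 111 = 270
Top = 411 + 59 = 470
Denom = 411 + 59 + 437 + 282 + 81 + 270 = 1540
RR2 = 470 / 1540 = 0.3052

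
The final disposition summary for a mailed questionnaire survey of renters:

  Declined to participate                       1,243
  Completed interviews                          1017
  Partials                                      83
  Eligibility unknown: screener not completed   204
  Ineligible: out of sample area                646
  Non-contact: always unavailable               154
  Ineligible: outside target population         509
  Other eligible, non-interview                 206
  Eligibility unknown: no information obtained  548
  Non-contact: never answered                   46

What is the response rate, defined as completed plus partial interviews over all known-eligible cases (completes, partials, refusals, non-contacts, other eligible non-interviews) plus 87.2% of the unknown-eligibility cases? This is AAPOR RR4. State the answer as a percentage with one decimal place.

No answer / not reached = 46 + 154 = 200
Undetermined eligibility = 204 + 548 = 752
Out of scope = 509 + 646 = 1155
Numerator → 1017 + 83 = 1100
Determined eligible → 1017 + 83 + 1243 + 200 + 206 = 2749
e × U → 0.8720 × 752 = 655.74
Denominator → 2749 + 655.74 = 3404.74
RR4 = 1100 / 3404.74 = 0.3231

32.3%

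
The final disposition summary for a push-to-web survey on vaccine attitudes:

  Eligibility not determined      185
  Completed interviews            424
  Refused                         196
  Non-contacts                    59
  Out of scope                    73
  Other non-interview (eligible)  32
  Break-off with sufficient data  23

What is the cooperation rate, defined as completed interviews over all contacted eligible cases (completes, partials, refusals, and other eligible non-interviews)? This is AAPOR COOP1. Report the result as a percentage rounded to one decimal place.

Numerator: 424
Base: 424 + 23 + 196 + 32 = 675
COOP1 = 424 / 675 = 0.6281

62.8%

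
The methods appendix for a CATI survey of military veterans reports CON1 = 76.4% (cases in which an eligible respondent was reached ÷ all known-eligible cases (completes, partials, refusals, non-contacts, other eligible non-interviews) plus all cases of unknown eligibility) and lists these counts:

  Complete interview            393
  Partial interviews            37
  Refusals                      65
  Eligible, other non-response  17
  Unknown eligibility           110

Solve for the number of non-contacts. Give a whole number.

48

Numerator = 393 + 37 + 65 + 17 = 512
CON1 = 512 / D = 0.764
D = 512 / 0.764 = 670.2
Remaining denominator categories sum to 622
non-contacts = 670.2 − 622 ≈ 48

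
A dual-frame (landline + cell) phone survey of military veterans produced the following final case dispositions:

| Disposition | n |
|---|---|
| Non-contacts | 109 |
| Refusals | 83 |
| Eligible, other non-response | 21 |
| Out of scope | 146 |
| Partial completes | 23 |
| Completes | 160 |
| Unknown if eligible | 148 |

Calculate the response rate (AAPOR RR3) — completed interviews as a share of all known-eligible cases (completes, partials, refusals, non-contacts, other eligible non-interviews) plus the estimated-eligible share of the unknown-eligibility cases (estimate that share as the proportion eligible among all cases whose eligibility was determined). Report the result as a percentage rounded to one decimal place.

31.7%

Num = 160
Determined eligible = 160 + 23 + 83 + 109 + 21 = 396
e = 396 / (396 + 146) = 396 / 542 = 0.7306
Eligible share of unknowns = 0.7306 × 148 = 108.13
Denominator = 396 + 108.13 = 504.13
RR3 = 160 / 504.13 = 0.3174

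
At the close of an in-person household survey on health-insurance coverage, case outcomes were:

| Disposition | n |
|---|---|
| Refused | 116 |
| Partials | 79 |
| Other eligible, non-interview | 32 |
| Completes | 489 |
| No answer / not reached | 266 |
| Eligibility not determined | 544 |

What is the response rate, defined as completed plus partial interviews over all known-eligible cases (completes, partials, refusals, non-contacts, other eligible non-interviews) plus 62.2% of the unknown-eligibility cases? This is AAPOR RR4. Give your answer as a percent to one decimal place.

Top → 489 + 79 = 568
Eligible (known) → 489 + 79 + 116 + 266 + 32 = 982
e × U → 0.6220 × 544 = 338.37
Denom → 982 + 338.37 = 1320.37
RR4 = 568 / 1320.37 = 0.4302

43.0%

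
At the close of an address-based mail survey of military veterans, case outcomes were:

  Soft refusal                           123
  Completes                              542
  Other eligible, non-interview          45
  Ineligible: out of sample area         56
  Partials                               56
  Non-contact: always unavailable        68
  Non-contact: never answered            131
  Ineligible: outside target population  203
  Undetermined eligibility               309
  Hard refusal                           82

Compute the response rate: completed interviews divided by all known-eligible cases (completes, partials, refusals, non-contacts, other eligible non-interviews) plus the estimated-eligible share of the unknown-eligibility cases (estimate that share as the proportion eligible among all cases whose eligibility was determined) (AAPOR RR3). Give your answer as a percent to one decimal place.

41.9%

Declined to participate = 82 + 123 = 205
Non-contacts = 131 + 68 = 199
Screened out, ineligible = 203 + 56 = 259
Numerator → 542
Known eligible → 542 + 56 + 205 + 199 + 45 = 1047
e = 1047 / (1047 + 259) = 1047 / 1306 = 0.8017
Estimated eligible among unknowns → 0.8017 × 309 = 247.73
Denominator → 1047 + 247.73 = 1294.73
RR3 = 542 / 1294.73 = 0.4186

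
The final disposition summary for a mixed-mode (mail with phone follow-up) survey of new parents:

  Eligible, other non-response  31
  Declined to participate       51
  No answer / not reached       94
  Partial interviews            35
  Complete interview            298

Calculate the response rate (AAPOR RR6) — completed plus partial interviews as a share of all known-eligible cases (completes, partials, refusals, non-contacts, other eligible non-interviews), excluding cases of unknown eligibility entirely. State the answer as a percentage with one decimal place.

65.4%

Top → 298 + 35 = 333
Base → 298 + 35 + 51 + 94 + 31 = 509
RR6 = 333 / 509 = 0.6542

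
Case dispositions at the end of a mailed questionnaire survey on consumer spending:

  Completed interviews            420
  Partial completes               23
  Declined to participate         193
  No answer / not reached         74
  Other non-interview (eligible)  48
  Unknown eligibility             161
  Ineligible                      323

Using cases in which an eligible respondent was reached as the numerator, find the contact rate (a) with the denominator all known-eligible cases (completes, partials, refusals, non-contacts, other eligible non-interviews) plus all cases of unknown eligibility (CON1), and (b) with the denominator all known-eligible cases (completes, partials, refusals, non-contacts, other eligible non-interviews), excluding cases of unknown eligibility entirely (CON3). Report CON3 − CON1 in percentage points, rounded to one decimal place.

15.8

Num: 420 + 23 + 193 + 48 = 684
Denom: 420 + 23 + 193 + 74 + 48 + 161 = 919
CON1 = 684 / 919 = 0.7443
Denom: 420 + 23 + 193 + 74 + 48 = 758
CON3 = 684 / 758 = 0.9024
Difference = 90.24 − 74.43 = 15.81 percentage points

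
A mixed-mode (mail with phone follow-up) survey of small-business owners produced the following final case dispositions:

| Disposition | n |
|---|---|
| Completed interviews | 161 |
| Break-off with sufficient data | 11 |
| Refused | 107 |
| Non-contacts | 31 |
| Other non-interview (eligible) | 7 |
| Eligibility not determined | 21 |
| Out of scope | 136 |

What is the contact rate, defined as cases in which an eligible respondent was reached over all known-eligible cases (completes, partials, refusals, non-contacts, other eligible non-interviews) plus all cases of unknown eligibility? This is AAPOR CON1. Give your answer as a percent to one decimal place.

84.6%

Numerator: 161 + 11 + 107 + 7 = 286
Denominator: 161 + 11 + 107 + 31 + 7 + 21 = 338
CON1 = 286 / 338 = 0.8462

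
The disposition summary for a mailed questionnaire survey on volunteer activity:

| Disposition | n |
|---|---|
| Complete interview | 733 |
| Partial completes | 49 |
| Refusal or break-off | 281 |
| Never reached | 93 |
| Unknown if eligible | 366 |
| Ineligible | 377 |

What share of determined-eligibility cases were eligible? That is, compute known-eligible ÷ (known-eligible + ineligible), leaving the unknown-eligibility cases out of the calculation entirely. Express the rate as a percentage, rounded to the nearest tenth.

75.4%

Determined eligible → 733 + 49 + 281 + 93 = 1156
e = 1156 / (1156 + 377) = 1156 / 1533 = 0.7541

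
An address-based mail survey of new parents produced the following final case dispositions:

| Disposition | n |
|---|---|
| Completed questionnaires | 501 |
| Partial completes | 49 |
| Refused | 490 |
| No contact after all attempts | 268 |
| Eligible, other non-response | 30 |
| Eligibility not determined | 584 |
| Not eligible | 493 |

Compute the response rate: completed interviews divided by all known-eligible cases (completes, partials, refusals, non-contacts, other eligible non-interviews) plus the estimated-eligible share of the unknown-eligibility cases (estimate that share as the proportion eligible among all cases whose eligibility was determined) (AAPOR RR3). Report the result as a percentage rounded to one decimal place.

Num: 501
Determined eligible: 501 + 49 + 490 + 268 + 30 = 1338
e = 1338 / (1338 + 493) = 1338 / 1831 = 0.7307
Eligible share of unknowns: 0.7307 × 584 = 426.73
Denominator: 1338 + 426.73 = 1764.73
RR3 = 501 / 1764.73 = 0.2839

28.4%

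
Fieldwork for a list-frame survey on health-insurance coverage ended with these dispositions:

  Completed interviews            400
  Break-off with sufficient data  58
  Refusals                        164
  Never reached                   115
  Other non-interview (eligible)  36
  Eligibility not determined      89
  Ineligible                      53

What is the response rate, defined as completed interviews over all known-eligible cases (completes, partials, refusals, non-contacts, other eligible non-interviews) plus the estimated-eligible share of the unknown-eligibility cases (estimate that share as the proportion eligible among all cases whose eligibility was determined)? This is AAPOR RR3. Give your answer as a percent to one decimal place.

Num: 400
Determined eligible: 400 + 58 + 164 + 115 + 36 = 773
e = 773 / (773 + 53) = 773 / 826 = 0.9358
Eligible share of unknowns: 0.9358 × 89 = 83.29
Base: 773 + 83.29 = 856.29
RR3 = 400 / 856.29 = 0.4671

46.7%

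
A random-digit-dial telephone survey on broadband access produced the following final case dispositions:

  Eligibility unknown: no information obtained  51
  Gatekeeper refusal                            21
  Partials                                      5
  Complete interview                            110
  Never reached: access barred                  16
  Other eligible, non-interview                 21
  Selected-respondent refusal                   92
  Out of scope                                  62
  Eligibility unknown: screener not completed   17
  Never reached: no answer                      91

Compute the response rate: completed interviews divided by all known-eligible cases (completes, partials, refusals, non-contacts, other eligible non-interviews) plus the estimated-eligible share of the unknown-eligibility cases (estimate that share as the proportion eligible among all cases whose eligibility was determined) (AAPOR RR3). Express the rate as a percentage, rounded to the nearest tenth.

Refusals = 21 + 92 = 113
Never reached = 91 + 16 = 107
Unknown if eligible = 17 + 51 = 68
Numerator → 110
Determined eligible → 110 + 5 + 113 + 107 + 21 = 356
e = 356 / (356 + 62) = 356 / 418 = 0.8517
Eligible share of unknowns → 0.8517 × 68 = 57.92
Denom → 356 + 57.92 = 413.92
RR3 = 110 / 413.92 = 0.2658

26.6%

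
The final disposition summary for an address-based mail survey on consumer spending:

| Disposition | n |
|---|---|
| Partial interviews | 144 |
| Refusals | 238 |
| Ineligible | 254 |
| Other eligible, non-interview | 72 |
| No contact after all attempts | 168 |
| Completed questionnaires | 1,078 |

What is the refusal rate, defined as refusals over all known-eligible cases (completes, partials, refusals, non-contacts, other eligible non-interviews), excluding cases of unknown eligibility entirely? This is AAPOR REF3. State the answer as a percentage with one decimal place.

Numerator = 238
Denom = 1078 + 144 + 238 + 168 + 72 = 1700
REF3 = 238 / 1700 = 0.1400

14.0%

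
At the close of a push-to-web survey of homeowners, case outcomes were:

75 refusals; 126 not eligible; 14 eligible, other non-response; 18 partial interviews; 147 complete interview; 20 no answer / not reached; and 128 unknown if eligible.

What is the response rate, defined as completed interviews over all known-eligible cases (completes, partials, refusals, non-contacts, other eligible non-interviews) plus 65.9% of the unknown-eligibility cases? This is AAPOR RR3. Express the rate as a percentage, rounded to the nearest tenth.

41.0%

Numerator → 147
Known eligible → 147 + 18 + 75 + 20 + 14 = 274
e × U → 0.6590 × 128 = 84.35
Denom → 274 + 84.35 = 358.35
RR3 = 147 / 358.35 = 0.4102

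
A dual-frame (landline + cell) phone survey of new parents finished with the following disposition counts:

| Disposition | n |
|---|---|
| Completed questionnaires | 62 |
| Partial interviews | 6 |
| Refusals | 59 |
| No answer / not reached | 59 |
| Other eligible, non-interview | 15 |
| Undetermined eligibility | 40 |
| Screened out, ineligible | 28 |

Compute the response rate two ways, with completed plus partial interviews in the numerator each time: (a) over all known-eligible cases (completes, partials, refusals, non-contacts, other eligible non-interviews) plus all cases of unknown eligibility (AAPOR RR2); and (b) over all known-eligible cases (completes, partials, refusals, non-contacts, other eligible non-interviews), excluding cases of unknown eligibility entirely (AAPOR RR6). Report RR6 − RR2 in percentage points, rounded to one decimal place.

5.6

Num: 62 + 6 = 68
Denominator: 62 + 6 + 59 + 59 + 15 + 40 = 241
RR2 = 68 / 241 = 0.2822
Denominator: 62 + 6 + 59 + 59 + 15 = 201
RR6 = 68 / 201 = 0.3383
Difference = 33.83 − 28.22 = 5.61 percentage points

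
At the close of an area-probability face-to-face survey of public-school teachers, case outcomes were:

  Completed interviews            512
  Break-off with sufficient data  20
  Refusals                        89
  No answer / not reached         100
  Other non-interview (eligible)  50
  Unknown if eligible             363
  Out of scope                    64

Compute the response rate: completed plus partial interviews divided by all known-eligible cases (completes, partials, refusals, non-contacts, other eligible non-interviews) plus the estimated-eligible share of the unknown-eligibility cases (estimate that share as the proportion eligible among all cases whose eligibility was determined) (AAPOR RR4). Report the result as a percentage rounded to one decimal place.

48.1%

Numerator: 512 + 20 = 532
Eligible (known): 512 + 20 + 89 + 100 + 50 = 771
e = 771 / (771 + 64) = 771 / 835 = 0.9234
Estimated eligible among unknowns: 0.9234 × 363 = 335.19
Base: 771 + 335.19 = 1106.19
RR4 = 532 / 1106.19 = 0.4809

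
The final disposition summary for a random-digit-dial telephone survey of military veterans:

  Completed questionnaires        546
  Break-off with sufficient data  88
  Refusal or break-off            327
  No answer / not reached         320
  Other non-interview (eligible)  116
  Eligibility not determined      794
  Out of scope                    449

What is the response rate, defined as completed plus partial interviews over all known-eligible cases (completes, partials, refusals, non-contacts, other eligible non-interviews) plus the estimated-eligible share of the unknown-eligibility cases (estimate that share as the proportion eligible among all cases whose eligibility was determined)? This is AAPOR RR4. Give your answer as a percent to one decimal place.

31.7%

Numerator: 546 + 88 = 634
Eligible (known): 546 + 88 + 327 + 320 + 116 = 1397
e = 1397 / (1397 + 449) = 1397 / 1846 = 0.7568
Estimated eligible among unknowns: 0.7568 × 794 = 600.90
Denom: 1397 + 600.90 = 1997.90
RR4 = 634 / 1997.90 = 0.3173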